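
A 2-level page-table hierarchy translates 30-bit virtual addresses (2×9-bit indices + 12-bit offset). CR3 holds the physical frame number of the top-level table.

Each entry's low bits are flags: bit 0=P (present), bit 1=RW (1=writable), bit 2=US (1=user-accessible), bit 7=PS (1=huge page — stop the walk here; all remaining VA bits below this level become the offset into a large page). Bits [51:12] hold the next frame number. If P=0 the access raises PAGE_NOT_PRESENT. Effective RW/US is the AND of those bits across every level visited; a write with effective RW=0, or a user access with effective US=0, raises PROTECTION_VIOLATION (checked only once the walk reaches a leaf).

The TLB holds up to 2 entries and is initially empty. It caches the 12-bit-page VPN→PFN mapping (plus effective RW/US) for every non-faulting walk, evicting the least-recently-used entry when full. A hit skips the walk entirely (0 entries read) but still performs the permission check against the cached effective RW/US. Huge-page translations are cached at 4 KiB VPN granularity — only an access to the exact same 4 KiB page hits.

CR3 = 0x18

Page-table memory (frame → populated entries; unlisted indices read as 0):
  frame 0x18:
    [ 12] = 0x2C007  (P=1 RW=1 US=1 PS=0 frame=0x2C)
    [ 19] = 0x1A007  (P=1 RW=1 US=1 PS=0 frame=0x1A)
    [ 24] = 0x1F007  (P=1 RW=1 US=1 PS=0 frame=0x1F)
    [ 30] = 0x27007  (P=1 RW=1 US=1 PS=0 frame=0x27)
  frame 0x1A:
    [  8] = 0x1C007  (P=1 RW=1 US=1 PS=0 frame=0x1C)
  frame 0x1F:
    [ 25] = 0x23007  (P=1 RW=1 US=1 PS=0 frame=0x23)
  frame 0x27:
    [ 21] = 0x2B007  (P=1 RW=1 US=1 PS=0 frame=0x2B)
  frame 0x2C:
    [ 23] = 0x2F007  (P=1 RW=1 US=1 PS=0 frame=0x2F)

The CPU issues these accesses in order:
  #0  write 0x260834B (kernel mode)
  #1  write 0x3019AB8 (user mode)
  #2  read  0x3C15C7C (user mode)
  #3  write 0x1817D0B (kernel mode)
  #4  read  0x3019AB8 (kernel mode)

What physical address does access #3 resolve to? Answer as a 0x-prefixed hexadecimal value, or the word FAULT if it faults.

Trace:
#0 VA=0x260834B (w,kernel):
  L0: frame=0x18 idx=19 entry=0x1A007 [P=1 RW=1 US=1 PS=0]
  L1: frame=0x1A idx=8 entry=0x1C007 [P=1 RW=1 US=1 PS=0]
  ⇒ phys 0x1C34B  [2 reads]
#1 VA=0x3019AB8 (w,user):
  L0: frame=0x18 idx=24 entry=0x1F007 [P=1 RW=1 US=1 PS=0]
  L1: frame=0x1F idx=25 entry=0x23007 [P=1 RW=1 US=1 PS=0]
  ⇒ phys 0x23AB8  [2 reads]
#2 VA=0x3C15C7C (r,user):
  L0: frame=0x18 idx=30 entry=0x27007 [P=1 RW=1 US=1 PS=0]
  L1: frame=0x27 idx=21 entry=0x2B007 [P=1 RW=1 US=1 PS=0]
  ⇒ phys 0x2BC7C  [2 reads]
#3 VA=0x1817D0B (w,kernel):
  L0: frame=0x18 idx=12 entry=0x2C007 [P=1 RW=1 US=1 PS=0]
  L1: frame=0x2C idx=23 entry=0x2F007 [P=1 RW=1 US=1 PS=0]
  ⇒ phys 0x2FD0B  [2 reads]
#4 VA=0x3019AB8 (r,kernel):
  L0: frame=0x18 idx=24 entry=0x1F007 [P=1 RW=1 US=1 PS=0]
  L1: frame=0x1F idx=25 entry=0x23007 [P=1 RW=1 US=1 PS=0]
  ⇒ phys 0x23AB8  [2 reads]

Access #3 PA: 0x2FD0B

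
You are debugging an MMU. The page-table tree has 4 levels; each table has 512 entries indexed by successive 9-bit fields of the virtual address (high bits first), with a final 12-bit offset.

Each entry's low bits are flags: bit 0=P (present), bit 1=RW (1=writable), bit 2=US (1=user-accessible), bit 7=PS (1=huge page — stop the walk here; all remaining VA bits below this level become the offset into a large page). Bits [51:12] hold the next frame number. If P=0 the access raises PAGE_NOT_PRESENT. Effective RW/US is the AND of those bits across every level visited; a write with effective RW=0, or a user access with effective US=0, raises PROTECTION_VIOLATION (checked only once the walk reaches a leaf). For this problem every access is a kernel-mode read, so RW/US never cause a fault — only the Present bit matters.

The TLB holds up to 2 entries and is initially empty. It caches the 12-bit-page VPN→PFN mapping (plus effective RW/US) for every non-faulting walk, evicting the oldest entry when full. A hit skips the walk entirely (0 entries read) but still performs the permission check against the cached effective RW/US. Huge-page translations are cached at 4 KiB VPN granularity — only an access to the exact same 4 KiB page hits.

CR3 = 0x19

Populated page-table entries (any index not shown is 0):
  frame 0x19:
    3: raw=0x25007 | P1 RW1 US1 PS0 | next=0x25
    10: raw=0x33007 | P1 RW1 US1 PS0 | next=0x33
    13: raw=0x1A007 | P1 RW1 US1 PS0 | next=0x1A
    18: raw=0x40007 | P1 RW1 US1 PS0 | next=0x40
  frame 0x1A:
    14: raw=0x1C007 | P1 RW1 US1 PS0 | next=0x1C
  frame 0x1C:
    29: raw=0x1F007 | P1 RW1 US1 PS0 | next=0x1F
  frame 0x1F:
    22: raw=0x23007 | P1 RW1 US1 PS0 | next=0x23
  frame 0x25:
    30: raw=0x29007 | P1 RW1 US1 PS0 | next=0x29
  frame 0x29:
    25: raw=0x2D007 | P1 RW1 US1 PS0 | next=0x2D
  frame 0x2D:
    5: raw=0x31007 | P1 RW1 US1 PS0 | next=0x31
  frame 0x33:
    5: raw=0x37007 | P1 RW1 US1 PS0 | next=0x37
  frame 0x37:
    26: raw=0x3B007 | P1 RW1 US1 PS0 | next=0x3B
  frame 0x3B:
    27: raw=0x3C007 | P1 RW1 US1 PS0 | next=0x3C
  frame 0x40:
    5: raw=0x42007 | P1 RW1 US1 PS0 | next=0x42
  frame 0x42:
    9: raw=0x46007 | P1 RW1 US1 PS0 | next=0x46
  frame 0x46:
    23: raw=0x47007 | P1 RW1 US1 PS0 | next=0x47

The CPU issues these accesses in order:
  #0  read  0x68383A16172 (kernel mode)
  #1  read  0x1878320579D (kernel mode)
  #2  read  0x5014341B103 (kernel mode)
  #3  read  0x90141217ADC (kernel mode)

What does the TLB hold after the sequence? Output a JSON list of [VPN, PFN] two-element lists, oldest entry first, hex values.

Trace:
#0 VA=0x68383A16172 (r,kernel):
  L0: frame=0x19 idx=13 entry=0x1A007 [P=1 RW=1 US=1 PS=0]
  L1: frame=0x1A idx=14 entry=0x1C007 [P=1 RW=1 US=1 PS=0]
  L2: frame=0x1C idx=29 entry=0x1F007 [P=1 RW=1 US=1 PS=0]
  L3: frame=0x1F idx=22 entry=0x23007 [P=1 RW=1 US=1 PS=0]
  → PA=0x23172  (4 entries read)
#1 VA=0x1878320579D (r,kernel):
  L0: frame=0x19 idx=3 entry=0x25007 [P=1 RW=1 US=1 PS=0]
  L1: frame=0x25 idx=30 entry=0x29007 [P=1 RW=1 US=1 PS=0]
  L2: frame=0x29 idx=25 entry=0x2D007 [P=1 RW=1 US=1 PS=0]
  L3: frame=0x2D idx=5 entry=0x31007 [P=1 RW=1 US=1 PS=0]
  → PA=0x3179D  (4 entries read)
#2 VA=0x5014341B103 (r,kernel):
  L0: frame=0x19 idx=10 entry=0x33007 [P=1 RW=1 US=1 PS=0]
  L1: frame=0x33 idx=5 entry=0x37007 [P=1 RW=1 US=1 PS=0]
  L2: frame=0x37 idx=26 entry=0x3B007 [P=1 RW=1 US=1 PS=0]
  L3: frame=0x3B idx=27 entry=0x3C007 [P=1 RW=1 US=1 PS=0]
  → PA=0x3C103  (4 entries read)
#3 VA=0x90141217ADC (r,kernel):
  L0: frame=0x19 idx=18 entry=0x40007 [P=1 RW=1 US=1 PS=0]
  L1: frame=0x40 idx=5 entry=0x42007 [P=1 RW=1 US=1 PS=0]
  L2: frame=0x42 idx=9 entry=0x46007 [P=1 RW=1 US=1 PS=0]
  L3: frame=0x46 idx=23 entry=0x47007 [P=1 RW=1 US=1 PS=0]
  → PA=0x47ADC  (4 entries read)

TLB: [["0x5014341B", "0x3C"], ["0x90141217", "0x47"]]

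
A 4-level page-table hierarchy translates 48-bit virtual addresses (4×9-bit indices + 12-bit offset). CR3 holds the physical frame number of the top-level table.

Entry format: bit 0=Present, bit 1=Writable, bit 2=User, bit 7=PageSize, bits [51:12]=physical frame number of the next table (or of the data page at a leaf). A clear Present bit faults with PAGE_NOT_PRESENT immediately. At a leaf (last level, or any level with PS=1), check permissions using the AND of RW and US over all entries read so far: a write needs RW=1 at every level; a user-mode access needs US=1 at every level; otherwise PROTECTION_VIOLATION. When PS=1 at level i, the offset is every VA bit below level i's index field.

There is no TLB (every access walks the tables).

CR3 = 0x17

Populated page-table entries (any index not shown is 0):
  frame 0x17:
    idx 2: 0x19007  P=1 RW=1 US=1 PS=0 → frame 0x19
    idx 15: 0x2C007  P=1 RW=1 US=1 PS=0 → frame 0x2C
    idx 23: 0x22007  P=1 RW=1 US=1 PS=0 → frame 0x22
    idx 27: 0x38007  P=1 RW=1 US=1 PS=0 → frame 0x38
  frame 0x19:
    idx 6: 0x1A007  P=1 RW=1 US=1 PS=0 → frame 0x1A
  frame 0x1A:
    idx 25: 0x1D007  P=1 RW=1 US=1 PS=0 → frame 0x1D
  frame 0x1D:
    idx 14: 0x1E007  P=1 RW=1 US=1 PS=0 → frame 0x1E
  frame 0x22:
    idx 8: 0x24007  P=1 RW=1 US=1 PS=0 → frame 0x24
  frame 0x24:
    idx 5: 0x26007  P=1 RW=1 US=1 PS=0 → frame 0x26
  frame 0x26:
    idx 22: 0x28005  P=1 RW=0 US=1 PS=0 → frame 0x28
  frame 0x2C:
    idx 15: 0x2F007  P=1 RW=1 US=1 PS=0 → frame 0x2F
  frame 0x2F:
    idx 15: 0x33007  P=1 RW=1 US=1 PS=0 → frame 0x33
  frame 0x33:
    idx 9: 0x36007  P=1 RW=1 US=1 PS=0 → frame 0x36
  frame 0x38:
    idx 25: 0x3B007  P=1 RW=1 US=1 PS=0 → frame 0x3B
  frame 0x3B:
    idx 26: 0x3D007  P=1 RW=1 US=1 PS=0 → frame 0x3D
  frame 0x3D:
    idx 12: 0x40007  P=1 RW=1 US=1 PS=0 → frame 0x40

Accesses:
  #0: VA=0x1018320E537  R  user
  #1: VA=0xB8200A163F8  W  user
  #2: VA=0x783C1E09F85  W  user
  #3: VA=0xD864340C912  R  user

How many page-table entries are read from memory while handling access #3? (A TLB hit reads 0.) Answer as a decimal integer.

Trace:
#0 VA=0x1018320E537 (r,user):
  L0 @0x17[2] → 0x19007  P=1,RW=1,US=1,PS=0
  L1 @0x19[6] → 0x1A007  P=1,RW=1,US=1,PS=0
  L2 @0x1A[25] → 0x1D007  P=1,RW=1,US=1,PS=0
  L3 @0x1D[14] → 0x1E007  P=1,RW=1,US=1,PS=0
  ⇒ phys 0x1E537  [4 reads]
#1 VA=0xB8200A163F8 (w,user):
  L0 @0x17[23] → 0x22007  P=1,RW=1,US=1,PS=0
  L1 @0x22[8] → 0x24007  P=1,RW=1,US=1,PS=0
  L2 @0x24[5] → 0x26007  P=1,RW=1,US=1,PS=0
  L3 @0x26[22] → 0x28005  P=1,RW=0,US=1,PS=0
  ⇒ fault: PROTECTION_VIOLATION  — 4 lookups
#2 VA=0x783C1E09F85 (w,user):
  L0 @0x17[15] → 0x2C007  P=1,RW=1,US=1,PS=0
  L1 @0x2C[15] → 0x2F007  P=1,RW=1,US=1,PS=0
  L2 @0x2F[15] → 0x33007  P=1,RW=1,US=1,PS=0
  L3 @0x33[9] → 0x36007  P=1,RW=1,US=1,PS=0
  ⇒ phys 0x36F85  [4 reads]
#3 VA=0xD864340C912 (r,user):
  L0 @0x17[27] → 0x38007  P=1,RW=1,US=1,PS=0
  L1 @0x38[25] → 0x3B007  P=1,RW=1,US=1,PS=0
  L2 @0x3B[26] → 0x3D007  P=1,RW=1,US=1,PS=0
  L3 @0x3D[12] → 0x40007  P=1,RW=1,US=1,PS=0
  ⇒ phys 0x40912  [4 reads]

Entries read for #3: 4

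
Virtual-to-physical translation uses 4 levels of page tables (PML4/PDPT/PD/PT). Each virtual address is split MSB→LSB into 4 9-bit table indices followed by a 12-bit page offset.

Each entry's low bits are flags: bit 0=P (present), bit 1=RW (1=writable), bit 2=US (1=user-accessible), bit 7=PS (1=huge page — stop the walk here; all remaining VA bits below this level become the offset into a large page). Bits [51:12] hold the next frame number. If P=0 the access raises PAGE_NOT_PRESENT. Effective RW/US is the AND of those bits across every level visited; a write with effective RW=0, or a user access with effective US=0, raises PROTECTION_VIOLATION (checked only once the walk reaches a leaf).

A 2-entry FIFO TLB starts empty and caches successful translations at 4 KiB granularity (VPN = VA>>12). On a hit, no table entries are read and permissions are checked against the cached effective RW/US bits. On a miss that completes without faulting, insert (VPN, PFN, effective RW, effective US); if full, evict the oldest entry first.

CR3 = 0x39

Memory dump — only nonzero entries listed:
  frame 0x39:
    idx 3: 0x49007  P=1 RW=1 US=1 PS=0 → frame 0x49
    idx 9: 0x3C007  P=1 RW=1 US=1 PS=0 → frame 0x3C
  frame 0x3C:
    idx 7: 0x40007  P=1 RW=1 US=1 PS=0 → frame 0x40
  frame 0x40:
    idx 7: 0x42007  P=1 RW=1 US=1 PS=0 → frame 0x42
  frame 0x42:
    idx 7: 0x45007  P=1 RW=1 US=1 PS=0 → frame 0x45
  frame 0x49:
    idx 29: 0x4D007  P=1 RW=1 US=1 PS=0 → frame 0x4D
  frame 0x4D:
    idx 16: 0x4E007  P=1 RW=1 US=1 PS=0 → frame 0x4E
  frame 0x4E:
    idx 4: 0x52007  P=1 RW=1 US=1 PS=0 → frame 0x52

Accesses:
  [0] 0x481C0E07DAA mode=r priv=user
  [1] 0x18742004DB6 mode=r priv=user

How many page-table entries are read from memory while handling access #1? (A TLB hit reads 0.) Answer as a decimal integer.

Trace:
#0 VA=0x481C0E07DAA (r,user):
  [0] read 0x39 idx=9: raw=0x3C007 flags P=1 W=1 U=1 S=0
  [1] read 0x3C idx=7: raw=0x40007 flags P=1 W=1 U=1 S=0
  [2] read 0x40 idx=7: raw=0x42007 flags P=1 W=1 U=1 S=0
  [3] read 0x42 idx=7: raw=0x45007 flags P=1 W=1 U=1 S=0
  ✓ 0x45DAA  — 4 lookups
#1 VA=0x18742004DB6 (r,user):
  [0] read 0x39 idx=3: raw=0x49007 flags P=1 W=1 U=1 S=0
  [1] read 0x49 idx=29: raw=0x4D007 flags P=1 W=1 U=1 S=0
  [2] read 0x4D idx=16: raw=0x4E007 flags P=1 W=1 U=1 S=0
  [3] read 0x4E idx=4: raw=0x52007 flags P=1 W=1 U=1 S=0
  ✓ 0x52DB6  — 4 lookups

Entries read for #1: 4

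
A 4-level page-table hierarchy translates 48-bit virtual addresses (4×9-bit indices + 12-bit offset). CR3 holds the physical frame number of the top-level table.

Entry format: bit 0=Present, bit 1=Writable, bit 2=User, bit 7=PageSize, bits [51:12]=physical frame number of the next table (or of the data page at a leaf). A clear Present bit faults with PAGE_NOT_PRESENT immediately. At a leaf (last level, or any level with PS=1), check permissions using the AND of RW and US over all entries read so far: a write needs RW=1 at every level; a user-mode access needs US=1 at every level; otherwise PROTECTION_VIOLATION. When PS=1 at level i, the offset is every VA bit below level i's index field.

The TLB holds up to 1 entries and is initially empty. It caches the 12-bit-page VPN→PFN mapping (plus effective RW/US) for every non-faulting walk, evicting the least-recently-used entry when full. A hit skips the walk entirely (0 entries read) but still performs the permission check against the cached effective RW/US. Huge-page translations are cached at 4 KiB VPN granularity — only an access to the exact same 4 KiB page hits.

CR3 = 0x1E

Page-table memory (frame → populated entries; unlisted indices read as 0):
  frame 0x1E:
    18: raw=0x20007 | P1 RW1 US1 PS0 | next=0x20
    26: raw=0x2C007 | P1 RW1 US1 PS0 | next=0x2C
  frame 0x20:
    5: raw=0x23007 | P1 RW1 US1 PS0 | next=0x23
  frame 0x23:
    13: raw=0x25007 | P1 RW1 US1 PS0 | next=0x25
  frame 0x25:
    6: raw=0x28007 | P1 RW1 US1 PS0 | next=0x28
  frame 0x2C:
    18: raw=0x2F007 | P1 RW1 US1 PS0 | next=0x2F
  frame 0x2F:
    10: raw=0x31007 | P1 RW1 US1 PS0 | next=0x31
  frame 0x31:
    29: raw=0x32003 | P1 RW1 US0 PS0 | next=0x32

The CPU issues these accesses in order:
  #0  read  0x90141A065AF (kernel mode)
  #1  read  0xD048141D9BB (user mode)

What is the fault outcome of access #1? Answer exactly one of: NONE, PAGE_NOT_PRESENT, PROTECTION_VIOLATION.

Trace:
#0 VA=0x90141A065AF (r,kernel):
  lvl0: tbl 0x1E, slot 18 ⇒ 0x20007 (P1/RW1/US1/PS0)
  lvl1: tbl 0x20, slot 5 ⇒ 0x23007 (P1/RW1/US1/PS0)
  lvl2: tbl 0x23, slot 13 ⇒ 0x25007 (P1/RW1/US1/PS0)
  lvl3: tbl 0x25, slot 6 ⇒ 0x28007 (P1/RW1/US1/PS0)
  → PA=0x285AF  (4 entries read)
#1 VA=0xD048141D9BB (r,user):
  lvl0: tbl 0x1E, slot 26 ⇒ 0x2C007 (P1/RW1/US1/PS0)
  lvl1: tbl 0x2C, slot 18 ⇒ 0x2F007 (P1/RW1/US1/PS0)
  lvl2: tbl 0x2F, slot 10 ⇒ 0x31007 (P1/RW1/US1/PS0)
  lvl3: tbl 0x31, slot 29 ⇒ 0x32003 (P1/RW1/US0/PS0)
  → PROTECTION_VIOLATION  (4 entries read)

Access #1 fault: PROTECTION_VIOLATION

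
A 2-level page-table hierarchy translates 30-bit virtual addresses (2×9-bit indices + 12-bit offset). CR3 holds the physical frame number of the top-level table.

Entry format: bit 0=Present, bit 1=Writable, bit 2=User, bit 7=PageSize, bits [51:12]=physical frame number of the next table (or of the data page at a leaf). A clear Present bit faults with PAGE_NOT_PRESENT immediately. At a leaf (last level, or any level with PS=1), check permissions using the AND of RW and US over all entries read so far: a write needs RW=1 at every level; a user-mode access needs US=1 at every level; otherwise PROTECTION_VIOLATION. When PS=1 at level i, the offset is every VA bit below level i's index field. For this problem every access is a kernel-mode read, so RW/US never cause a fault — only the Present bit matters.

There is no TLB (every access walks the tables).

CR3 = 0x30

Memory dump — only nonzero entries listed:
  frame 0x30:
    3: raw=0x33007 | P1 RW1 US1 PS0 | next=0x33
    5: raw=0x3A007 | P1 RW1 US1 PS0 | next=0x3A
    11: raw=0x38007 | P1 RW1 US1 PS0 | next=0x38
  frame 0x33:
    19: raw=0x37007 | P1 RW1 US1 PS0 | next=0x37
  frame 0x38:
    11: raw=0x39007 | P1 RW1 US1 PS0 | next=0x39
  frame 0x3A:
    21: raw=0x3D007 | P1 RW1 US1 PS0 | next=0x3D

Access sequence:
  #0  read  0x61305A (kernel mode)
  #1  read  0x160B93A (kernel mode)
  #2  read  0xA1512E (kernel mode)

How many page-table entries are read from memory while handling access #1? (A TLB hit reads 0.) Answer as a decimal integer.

Trace:
#0 VA=0x61305A (r,kernel):
  L0 @0x30[3] → 0x33007  P=1,RW=1,US=1,PS=0
  L1 @0x33[19] → 0x37007  P=1,RW=1,US=1,PS=0
  → PA=0x3705A  (2 entries read)
#1 VA=0x160B93A (r,kernel):
  L0 @0x30[11] → 0x38007  P=1,RW=1,US=1,PS=0
  L1 @0x38[11] → 0x39007  P=1,RW=1,US=1,PS=0
  → PA=0x3993A  (2 entries read)
#2 VA=0xA1512E (r,kernel):
  L0 @0x30[5] → 0x3A007  P=1,RW=1,US=1,PS=0
  L1 @0x3A[21] → 0x3D007  P=1,RW=1,US=1,PS=0
  → PA=0x3D12E  (2 entries read)

Entries read for #1: 2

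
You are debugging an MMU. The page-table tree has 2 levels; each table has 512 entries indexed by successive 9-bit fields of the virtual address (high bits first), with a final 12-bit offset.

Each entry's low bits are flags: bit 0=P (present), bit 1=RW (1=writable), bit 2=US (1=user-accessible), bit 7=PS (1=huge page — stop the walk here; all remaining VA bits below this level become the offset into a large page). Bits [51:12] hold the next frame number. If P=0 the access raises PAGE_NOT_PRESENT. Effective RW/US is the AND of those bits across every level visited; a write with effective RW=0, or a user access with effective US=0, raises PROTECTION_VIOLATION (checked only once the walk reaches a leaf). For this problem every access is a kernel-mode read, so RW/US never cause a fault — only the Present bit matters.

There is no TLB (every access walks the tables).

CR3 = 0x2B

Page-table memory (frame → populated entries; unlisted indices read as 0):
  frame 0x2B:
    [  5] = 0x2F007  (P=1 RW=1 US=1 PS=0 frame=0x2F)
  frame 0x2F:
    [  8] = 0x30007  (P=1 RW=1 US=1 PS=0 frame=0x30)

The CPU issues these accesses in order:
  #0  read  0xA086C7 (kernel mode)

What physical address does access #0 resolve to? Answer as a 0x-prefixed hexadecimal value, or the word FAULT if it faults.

Trace:
#0 VA=0xA086C7 (r,kernel):
  L0: frame=0x2B idx=5 entry=0x2F007 [P=1 RW=1 US=1 PS=0]
  L1: frame=0x2F idx=8 entry=0x30007 [P=1 RW=1 US=1 PS=0]
  ⇒ phys 0x306C7  [2 reads]

Access #0 PA: 0x306C7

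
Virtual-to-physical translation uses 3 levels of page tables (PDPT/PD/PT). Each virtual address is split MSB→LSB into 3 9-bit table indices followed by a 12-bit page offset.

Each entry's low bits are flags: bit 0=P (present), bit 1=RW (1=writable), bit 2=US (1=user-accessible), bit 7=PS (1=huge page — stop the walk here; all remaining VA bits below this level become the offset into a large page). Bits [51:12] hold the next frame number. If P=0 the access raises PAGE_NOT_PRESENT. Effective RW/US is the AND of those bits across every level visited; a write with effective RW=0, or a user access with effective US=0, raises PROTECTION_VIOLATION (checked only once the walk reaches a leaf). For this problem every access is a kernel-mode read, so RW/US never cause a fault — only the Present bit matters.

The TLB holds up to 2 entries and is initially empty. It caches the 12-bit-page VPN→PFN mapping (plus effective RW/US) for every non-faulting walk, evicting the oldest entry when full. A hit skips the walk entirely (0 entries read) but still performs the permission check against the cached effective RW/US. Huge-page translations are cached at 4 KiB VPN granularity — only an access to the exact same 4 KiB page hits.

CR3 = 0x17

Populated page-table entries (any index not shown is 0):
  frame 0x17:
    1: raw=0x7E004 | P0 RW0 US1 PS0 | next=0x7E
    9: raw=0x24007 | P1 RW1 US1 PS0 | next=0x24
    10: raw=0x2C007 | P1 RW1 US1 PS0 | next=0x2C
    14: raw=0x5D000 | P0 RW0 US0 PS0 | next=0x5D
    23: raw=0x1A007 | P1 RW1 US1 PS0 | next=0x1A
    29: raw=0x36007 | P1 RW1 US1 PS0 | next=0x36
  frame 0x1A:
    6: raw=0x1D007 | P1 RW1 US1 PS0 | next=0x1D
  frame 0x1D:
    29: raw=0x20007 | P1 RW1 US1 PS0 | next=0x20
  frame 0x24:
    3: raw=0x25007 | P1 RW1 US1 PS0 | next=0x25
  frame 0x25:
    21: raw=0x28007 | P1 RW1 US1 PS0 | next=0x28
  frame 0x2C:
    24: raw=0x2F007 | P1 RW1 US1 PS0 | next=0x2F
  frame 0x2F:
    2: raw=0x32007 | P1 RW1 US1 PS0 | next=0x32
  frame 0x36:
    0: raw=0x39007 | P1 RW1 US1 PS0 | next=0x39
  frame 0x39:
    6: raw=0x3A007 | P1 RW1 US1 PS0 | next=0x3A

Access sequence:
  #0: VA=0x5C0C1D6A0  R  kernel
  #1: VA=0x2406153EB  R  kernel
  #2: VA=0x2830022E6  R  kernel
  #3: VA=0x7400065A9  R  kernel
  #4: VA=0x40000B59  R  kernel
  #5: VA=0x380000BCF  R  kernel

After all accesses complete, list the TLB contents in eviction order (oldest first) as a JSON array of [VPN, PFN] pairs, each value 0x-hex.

Trace:
#0 VA=0x5C0C1D6A0 (r,kernel):
  lvl0: tbl 0x17, slot 23 ⇒ 0x1A007 (P1/RW1/US1/PS0)
  lvl1: tbl 0x1A, slot 6 ⇒ 0x1D007 (P1/RW1/US1/PS0)
  lvl2: tbl 0x1D, slot 29 ⇒ 0x20007 (P1/RW1/US1/PS0)
  ⇒ phys 0x206A0  [3 reads]
#1 VA=0x2406153EB (r,kernel):
  lvl0: tbl 0x17, slot 9 ⇒ 0x24007 (P1/RW1/US1/PS0)
  lvl1: tbl 0x24, slot 3 ⇒ 0x25007 (P1/RW1/US1/PS0)
  lvl2: tbl 0x25, slot 21 ⇒ 0x28007 (P1/RW1/US1/PS0)
  ⇒ phys 0x283EB  [3 reads]
#2 VA=0x2830022E6 (r,kernel):
  lvl0: tbl 0x17, slot 10 ⇒ 0x2C007 (P1/RW1/US1/PS0)
  lvl1: tbl 0x2C, slot 24 ⇒ 0x2F007 (P1/RW1/US1/PS0)
  lvl2: tbl 0x2F, slot 2 ⇒ 0x32007 (P1/RW1/US1/PS0)
  ⇒ phys 0x322E6  [3 reads]
#3 VA=0x7400065A9 (r,kernel):
  lvl0: tbl 0x17, slot 29 ⇒ 0x36007 (P1/RW1/US1/PS0)
  lvl1: tbl 0x36, slot 0 ⇒ 0x39007 (P1/RW1/US1/PS0)
  lvl2: tbl 0x39, slot 6 ⇒ 0x3A007 (P1/RW1/US1/PS0)
  ⇒ phys 0x3A5A9  [3 reads]
#4 VA=0x40000B59 (r,kernel):
  lvl0: tbl 0x17, slot 1 ⇒ 0x7E004 (P0/RW0/US1/PS0)
  ⇒ fault: PAGE_NOT_PRESENT  — 1 lookups
#5 VA=0x380000BCF (r,kernel):
  lvl0: tbl 0x17, slot 14 ⇒ 0x5D000 (P0/RW0/US0/PS0)
  ⇒ fault: PAGE_NOT_PRESENT  — 1 lookups

TLB: [["0x283002", "0x32"], ["0x740006", "0x3A"]]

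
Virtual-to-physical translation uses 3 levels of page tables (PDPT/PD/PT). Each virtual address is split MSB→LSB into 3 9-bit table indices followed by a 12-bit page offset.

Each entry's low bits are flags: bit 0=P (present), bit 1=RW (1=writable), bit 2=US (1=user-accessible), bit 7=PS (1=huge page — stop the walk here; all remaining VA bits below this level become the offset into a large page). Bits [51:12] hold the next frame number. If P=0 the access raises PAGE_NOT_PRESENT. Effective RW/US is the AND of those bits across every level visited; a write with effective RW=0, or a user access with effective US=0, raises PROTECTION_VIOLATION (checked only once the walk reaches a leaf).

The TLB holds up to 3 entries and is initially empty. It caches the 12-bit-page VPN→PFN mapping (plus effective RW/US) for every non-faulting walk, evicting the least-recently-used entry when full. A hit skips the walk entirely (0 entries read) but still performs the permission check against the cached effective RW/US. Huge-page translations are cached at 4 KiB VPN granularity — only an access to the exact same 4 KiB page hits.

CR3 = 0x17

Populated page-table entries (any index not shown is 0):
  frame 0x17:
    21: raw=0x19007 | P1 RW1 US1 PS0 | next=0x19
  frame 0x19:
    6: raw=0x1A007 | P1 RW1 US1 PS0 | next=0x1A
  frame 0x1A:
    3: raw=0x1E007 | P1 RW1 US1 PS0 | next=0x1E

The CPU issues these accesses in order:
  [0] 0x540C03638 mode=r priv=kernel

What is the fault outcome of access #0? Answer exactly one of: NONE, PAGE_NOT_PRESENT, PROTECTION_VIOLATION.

Walk each access:
#0 VA=0x540C03638 (r,kernel):
  [0] read 0x17 idx=21: raw=0x19007 flags P=1 W=1 U=1 S=0
  [1] read 0x19 idx=6: raw=0x1A007 flags P=1 W=1 U=1 S=0
  [2] read 0x1A idx=3: raw=0x1E007 flags P=1 W=1 U=1 S=0
  ⇒ phys 0x1E638  [3 reads]

Access #0 fault: NONE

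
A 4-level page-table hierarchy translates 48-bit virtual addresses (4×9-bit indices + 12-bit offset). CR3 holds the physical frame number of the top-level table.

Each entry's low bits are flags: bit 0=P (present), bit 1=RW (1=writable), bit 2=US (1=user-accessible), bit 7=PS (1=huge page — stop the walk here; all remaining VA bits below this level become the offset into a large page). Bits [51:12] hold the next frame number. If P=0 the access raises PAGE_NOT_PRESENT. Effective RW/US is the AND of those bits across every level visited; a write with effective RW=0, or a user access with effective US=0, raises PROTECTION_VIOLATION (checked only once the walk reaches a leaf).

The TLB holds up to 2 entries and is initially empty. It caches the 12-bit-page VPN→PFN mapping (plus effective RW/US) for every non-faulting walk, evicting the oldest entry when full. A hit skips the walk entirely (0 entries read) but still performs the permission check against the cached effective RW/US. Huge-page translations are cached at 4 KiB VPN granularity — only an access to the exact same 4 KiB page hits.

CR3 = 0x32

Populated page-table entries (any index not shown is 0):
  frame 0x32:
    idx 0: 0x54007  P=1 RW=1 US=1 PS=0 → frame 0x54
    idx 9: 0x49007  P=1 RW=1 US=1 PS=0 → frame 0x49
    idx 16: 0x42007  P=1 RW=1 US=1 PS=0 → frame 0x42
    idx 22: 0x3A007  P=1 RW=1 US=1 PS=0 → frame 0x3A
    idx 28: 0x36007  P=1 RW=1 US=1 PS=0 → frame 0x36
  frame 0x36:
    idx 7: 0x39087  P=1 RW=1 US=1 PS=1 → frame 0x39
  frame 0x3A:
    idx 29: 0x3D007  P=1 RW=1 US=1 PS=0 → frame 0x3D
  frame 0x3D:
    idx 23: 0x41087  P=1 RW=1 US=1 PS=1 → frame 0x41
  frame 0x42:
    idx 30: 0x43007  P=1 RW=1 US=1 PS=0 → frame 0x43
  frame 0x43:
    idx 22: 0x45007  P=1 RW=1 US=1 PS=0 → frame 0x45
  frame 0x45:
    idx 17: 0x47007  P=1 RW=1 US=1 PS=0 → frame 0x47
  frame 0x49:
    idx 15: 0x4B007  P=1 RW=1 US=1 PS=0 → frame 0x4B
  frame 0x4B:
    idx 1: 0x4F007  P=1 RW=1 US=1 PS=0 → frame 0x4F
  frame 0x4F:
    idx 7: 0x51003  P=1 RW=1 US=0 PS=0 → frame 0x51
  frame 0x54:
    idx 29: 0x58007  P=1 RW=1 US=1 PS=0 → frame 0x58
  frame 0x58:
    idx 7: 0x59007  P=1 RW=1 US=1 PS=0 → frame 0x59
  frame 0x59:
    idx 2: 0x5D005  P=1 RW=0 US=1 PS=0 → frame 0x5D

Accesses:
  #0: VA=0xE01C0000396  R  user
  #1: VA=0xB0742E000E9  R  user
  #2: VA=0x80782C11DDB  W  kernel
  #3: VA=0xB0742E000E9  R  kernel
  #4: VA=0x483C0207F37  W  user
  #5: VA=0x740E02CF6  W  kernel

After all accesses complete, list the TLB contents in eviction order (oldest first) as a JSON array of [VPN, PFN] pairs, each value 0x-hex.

Per-access translation:
#0 VA=0xE01C0000396 (r,user):
  L0 @0x32[28] → 0x36007  P=1,RW=1,US=1,PS=0
  L1 @0x36[7] → 0x39087  P=1,RW=1,US=1,PS=1
  ⇒ phys 0x39396 (huge @L1)  [2 reads]
#1 VA=0xB0742E000E9 (r,user):
  L0 @0x32[22] → 0x3A007  P=1,RW=1,US=1,PS=0
  L1 @0x3A[29] → 0x3D007  P=1,RW=1,US=1,PS=0
  L2 @0x3D[23] → 0x41087  P=1,RW=1,US=1,PS=1
  ⇒ phys 0x410E9 (huge @L2)  [3 reads]
#2 VA=0x80782C11DDB (w,kernel):
  L0 @0x32[16] → 0x42007  P=1,RW=1,US=1,PS=0
  L1 @0x42[30] → 0x43007  P=1,RW=1,US=1,PS=0
  L2 @0x43[22] → 0x45007  P=1,RW=1,US=1,PS=0
  L3 @0x45[17] → 0x47007  P=1,RW=1,US=1,PS=0
  ⇒ phys 0x47DDB  [4 reads]
#3 VA=0xB0742E000E9 (r,kernel):
  TLB hit vpn=0xB0742E00 → PA=0x410E9
#4 VA=0x483C0207F37 (w,user):
  L0 @0x32[9] → 0x49007  P=1,RW=1,US=1,PS=0
  L1 @0x49[15] → 0x4B007  P=1,RW=1,US=1,PS=0
  L2 @0x4B[1] → 0x4F007  P=1,RW=1,US=1,PS=0
  L3 @0x4F[7] → 0x51003  P=1,RW=1,US=0,PS=0
  ⇒ fault: PROTECTION_VIOLATION  — 4 lookups
#5 VA=0x740E02CF6 (w,kernel):
  L0 @0x32[0] → 0x54007  P=1,RW=1,US=1,PS=0
  L1 @0x54[29] → 0x58007  P=1,RW=1,US=1,PS=0
  L2 @0x58[7] → 0x59007  P=1,RW=1,US=1,PS=0
  L3 @0x59[2] → 0x5D005  P=1,RW=0,US=1,PS=0
  ⇒ fault: PROTECTION_VIOLATION  — 4 lookups

TLB: [["0xB0742E00", "0x41"], ["0x80782C11", "0x47"]]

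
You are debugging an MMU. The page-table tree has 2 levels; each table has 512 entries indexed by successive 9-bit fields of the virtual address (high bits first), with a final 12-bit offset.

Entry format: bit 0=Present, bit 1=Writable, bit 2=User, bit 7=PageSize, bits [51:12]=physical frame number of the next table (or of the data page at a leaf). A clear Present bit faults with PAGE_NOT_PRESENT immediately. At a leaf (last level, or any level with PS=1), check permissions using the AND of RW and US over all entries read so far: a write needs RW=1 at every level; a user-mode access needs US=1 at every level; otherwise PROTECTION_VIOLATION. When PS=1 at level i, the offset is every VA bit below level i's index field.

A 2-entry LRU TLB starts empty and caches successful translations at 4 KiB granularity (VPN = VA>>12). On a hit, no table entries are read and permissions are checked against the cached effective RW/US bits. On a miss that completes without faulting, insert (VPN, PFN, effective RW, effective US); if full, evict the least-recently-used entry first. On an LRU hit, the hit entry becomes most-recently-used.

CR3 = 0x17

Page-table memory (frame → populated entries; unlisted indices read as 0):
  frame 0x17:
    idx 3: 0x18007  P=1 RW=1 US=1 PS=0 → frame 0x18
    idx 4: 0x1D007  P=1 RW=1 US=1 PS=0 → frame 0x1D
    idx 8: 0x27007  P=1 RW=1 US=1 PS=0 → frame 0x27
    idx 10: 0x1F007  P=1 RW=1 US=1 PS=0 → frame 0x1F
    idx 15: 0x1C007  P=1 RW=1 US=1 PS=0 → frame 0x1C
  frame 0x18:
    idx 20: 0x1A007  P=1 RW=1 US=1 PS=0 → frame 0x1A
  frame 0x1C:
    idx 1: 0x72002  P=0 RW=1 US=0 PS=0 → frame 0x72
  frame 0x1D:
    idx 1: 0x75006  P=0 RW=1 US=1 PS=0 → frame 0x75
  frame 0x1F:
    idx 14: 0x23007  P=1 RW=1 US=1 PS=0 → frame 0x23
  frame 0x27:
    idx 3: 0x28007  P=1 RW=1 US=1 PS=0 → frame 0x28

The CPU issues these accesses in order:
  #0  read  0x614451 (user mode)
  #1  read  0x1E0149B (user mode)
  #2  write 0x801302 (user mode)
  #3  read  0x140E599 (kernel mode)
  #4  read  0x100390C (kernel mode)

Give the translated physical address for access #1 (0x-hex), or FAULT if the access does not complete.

Walk each access:
#0 VA=0x614451 (r,user):
  lvl0: tbl 0x17, slot 3 ⇒ 0x18007 (P1/RW1/US1/PS0)
  lvl1: tbl 0x18, slot 20 ⇒ 0x1A007 (P1/RW1/US1/PS0)
  ✓ 0x1A451  — 2 lookups
#1 VA=0x1E0149B (r,user):
  lvl0: tbl 0x17, slot 15 ⇒ 0x1C007 (P1/RW1/US1/PS0)
  lvl1: tbl 0x1C, slot 1 ⇒ 0x72002 (P0/RW1/US0/PS0)
  ⇒ fault: PAGE_NOT_PRESENT  — 2 lookups
#2 VA=0x801302 (w,user):
  lvl0: tbl 0x17, slot 4 ⇒ 0x1D007 (P1/RW1/US1/PS0)
  lvl1: tbl 0x1D, slot 1 ⇒ 0x75006 (P0/RW1/US1/PS0)
  ⇒ fault: PAGE_NOT_PRESENT  — 2 lookups
#3 VA=0x140E599 (r,kernel):
  lvl0: tbl 0x17, slot 10 ⇒ 0x1F007 (P1/RW1/US1/PS0)
  lvl1: tbl 0x1F, slot 14 ⇒ 0x23007 (P1/RW1/US1/PS0)
  ✓ 0x23599  — 2 lookups
#4 VA=0x100390C (r,kernel):
  lvl0: tbl 0x17, slot 8 ⇒ 0x27007 (P1/RW1/US1/PS0)
  lvl1: tbl 0x27, slot 3 ⇒ 0x28007 (P1/RW1/US1/PS0)
  ✓ 0x2890C  — 2 lookups

Access #1 PA: FAULT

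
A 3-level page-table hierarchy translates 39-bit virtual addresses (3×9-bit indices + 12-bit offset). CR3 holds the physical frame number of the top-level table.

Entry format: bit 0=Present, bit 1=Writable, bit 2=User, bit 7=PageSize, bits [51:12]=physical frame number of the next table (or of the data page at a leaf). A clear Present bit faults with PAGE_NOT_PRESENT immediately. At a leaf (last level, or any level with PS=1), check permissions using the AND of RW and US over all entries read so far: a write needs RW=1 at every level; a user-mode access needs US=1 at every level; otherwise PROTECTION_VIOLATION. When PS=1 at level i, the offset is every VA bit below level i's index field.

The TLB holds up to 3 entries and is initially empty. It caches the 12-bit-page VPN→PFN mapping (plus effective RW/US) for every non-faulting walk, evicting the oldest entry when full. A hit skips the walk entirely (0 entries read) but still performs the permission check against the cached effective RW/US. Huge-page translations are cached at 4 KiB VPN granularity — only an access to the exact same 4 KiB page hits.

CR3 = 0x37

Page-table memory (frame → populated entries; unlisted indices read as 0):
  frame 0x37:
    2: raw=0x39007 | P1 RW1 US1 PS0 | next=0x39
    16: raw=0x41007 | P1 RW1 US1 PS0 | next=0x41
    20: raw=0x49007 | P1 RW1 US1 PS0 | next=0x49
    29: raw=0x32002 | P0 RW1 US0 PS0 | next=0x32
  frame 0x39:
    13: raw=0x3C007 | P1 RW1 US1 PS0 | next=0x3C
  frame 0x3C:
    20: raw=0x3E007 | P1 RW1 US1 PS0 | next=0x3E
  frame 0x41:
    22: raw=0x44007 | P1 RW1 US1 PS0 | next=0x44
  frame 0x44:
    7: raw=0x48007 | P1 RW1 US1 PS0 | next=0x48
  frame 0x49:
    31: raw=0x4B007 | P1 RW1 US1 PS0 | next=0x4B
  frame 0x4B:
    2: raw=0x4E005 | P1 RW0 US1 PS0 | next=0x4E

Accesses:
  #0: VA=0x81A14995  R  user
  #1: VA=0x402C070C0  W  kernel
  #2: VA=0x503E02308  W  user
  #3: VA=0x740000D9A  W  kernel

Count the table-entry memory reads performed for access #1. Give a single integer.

Trace:
#0 VA=0x81A14995 (r,user):
  L0 @0x37[2] → 0x39007  P=1,RW=1,US=1,PS=0
  L1 @0x39[13] → 0x3C007  P=1,RW=1,US=1,PS=0
  L2 @0x3C[20] → 0x3E007  P=1,RW=1,US=1,PS=0
  ⇒ phys 0x3E995  [3 reads]
#1 VA=0x402C070C0 (w,kernel):
  L0 @0x37[16] → 0x41007  P=1,RW=1,US=1,PS=0
  L1 @0x41[22] → 0x44007  P=1,RW=1,US=1,PS=0
  L2 @0x44[7] → 0x48007  P=1,RW=1,US=1,PS=0
  ⇒ phys 0x480C0  [3 reads]
#2 VA=0x503E02308 (w,user):
  L0 @0x37[20] → 0x49007  P=1,RW=1,US=1,PS=0
  L1 @0x49[31] → 0x4B007  P=1,RW=1,US=1,PS=0
  L2 @0x4B[2] → 0x4E005  P=1,RW=0,US=1,PS=0
  ✗ PROTECTION_VIOLATION  [3 reads]
#3 VA=0x740000D9A (w,kernel):
  L0 @0x37[29] → 0x32002  P=0,RW=1,US=0,PS=0
  ✗ PAGE_NOT_PRESENT  [1 reads]

Entries read for #1: 3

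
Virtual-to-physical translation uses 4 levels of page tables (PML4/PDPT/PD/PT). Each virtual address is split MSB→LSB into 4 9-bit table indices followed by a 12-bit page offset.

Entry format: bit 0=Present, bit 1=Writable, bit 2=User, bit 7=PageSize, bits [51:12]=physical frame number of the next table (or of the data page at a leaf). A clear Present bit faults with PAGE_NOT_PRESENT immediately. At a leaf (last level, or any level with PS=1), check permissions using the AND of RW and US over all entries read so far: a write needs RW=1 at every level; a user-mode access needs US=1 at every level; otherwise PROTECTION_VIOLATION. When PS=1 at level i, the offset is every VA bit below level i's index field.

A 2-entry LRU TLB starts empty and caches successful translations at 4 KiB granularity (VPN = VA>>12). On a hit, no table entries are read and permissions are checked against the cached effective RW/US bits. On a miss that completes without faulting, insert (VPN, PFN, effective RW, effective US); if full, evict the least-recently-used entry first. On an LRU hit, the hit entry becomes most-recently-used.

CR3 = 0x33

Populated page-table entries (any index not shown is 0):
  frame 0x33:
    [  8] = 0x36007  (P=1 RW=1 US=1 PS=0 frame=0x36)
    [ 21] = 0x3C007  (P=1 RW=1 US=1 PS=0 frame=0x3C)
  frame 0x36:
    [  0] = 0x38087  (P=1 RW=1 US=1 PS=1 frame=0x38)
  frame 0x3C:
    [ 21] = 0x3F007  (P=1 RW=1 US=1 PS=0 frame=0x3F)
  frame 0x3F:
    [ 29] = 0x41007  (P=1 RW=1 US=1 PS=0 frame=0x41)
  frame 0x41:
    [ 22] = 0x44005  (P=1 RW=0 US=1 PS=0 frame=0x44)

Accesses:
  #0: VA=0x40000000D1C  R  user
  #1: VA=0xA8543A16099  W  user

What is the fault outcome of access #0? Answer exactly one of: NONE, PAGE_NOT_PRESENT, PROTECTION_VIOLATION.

Per-access translation:
#0 VA=0x40000000D1C (r,user):
  L0 @0x33[8] → 0x36007  P=1,RW=1,US=1,PS=0
  L1 @0x36[0] → 0x38087  P=1,RW=1,US=1,PS=1
  → PA=0x38D1C (huge @L1)  (2 entries read)
#1 VA=0xA8543A16099 (w,user):
  L0 @0x33[21] → 0x3C007  P=1,RW=1,US=1,PS=0
  L1 @0x3C[21] → 0x3F007  P=1,RW=1,US=1,PS=0
  L2 @0x3F[29] → 0x41007  P=1,RW=1,US=1,PS=0
  L3 @0x41[22] → 0x44005  P=1,RW=0,US=1,PS=0
  ⇒ fault: PROTECTION_VIOLATION  — 4 lookups

Access #0 fault: NONE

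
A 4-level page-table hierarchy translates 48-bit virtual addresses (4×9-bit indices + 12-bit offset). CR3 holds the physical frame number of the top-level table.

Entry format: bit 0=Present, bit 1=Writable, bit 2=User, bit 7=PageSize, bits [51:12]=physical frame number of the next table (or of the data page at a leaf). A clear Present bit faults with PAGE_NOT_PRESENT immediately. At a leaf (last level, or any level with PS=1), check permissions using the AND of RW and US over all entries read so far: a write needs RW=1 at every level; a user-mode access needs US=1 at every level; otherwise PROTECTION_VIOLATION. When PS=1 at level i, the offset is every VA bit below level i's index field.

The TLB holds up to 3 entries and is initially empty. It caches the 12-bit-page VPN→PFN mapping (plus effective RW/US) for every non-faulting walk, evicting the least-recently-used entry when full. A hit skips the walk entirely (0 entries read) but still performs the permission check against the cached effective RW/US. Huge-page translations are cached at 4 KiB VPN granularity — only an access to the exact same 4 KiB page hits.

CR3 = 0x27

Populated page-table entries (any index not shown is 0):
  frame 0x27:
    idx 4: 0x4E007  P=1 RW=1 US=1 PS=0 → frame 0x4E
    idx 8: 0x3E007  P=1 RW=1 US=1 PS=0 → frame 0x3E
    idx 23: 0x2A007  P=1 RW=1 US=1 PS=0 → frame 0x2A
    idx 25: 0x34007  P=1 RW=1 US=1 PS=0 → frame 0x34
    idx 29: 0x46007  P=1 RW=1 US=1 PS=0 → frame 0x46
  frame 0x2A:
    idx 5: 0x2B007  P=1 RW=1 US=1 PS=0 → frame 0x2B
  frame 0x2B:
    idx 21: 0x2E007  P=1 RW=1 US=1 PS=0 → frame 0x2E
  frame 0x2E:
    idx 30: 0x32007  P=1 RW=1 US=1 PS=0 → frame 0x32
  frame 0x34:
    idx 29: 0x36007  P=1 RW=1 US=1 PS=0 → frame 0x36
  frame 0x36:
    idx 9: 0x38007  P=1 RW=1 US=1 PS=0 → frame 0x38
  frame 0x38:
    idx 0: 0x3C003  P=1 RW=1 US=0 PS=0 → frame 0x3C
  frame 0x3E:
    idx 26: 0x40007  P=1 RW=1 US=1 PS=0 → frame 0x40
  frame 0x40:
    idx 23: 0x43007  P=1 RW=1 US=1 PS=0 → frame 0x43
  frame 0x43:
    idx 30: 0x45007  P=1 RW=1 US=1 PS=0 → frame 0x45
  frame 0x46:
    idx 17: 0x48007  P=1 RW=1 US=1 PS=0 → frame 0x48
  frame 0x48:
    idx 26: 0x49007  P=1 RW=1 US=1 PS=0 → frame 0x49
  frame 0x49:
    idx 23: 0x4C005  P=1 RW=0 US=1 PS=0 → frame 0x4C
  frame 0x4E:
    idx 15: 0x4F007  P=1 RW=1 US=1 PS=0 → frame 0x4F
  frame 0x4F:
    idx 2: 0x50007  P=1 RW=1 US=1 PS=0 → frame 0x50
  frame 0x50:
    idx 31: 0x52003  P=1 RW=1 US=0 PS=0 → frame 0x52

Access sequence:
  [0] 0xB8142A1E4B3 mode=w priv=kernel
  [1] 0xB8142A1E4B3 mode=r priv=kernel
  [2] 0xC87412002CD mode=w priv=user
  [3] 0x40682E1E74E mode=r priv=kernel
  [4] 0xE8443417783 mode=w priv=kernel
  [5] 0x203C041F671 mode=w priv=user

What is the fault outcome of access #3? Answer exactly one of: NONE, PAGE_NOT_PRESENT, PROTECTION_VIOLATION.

Walk each access:
#0 VA=0xB8142A1E4B3 (w,kernel):
  L0 @0x27[23] → 0x2A007  P=1,RW=1,US=1,PS=0
  L1 @0x2A[5] → 0x2B007  P=1,RW=1,US=1,PS=0
  L2 @0x2B[21] → 0x2E007  P=1,RW=1,US=1,PS=0
  L3 @0x2E[30] → 0x32007  P=1,RW=1,US=1,PS=0
  → PA=0x324B3  (4 entries read)
#1 VA=0xB8142A1E4B3 (r,kernel):
  TLB hit vpn=0xB8142A1E → PA=0x324B3
#2 VA=0xC87412002CD (w,user):
  L0 @0x27[25] → 0x34007  P=1,RW=1,US=1,PS=0
  L1 @0x34[29] → 0x36007  P=1,RW=1,US=1,PS=0
  L2 @0x36[9] → 0x38007  P=1,RW=1,US=1,PS=0
  L3 @0x38[0] → 0x3C003  P=1,RW=1,US=0,PS=0
  → PROTECTION_VIOLATION  (4 entries read)
#3 VA=0x40682E1E74E (r,kernel):
  L0 @0x27[8] → 0x3E007  P=1,RW=1,US=1,PS=0
  L1 @0x3E[26] → 0x40007  P=1,RW=1,US=1,PS=0
  L2 @0x40[23] → 0x43007  P=1,RW=1,US=1,PS=0
  L3 @0x43[30] → 0x45007  P=1,RW=1,US=1,PS=0
  → PA=0x4574E  (4 entries read)
#4 VA=0xE8443417783 (w,kernel):
  L0 @0x27[29] → 0x46007  P=1,RW=1,US=1,PS=0
  L1 @0x46[17] → 0x48007  P=1,RW=1,US=1,PS=0
  L2 @0x48[26] → 0x49007  P=1,RW=1,US=1,PS=0
  L3 @0x49[23] → 0x4C005  P=1,RW=0,US=1,PS=0
  → PROTECTION_VIOLATION  (4 entries read)
#5 VA=0x203C041F671 (w,user):
  L0 @0x27[4] → 0x4E007  P=1,RW=1,US=1,PS=0
  L1 @0x4E[15] → 0x4F007  P=1,RW=1,US=1,PS=0
  L2 @0x4F[2] → 0x50007  P=1,RW=1,US=1,PS=0
  L3 @0x50[31] → 0x52003  P=1,RW=1,US=0,PS=0
  → PROTECTION_VIOLATION  (4 entries read)

Access #3 fault: NONE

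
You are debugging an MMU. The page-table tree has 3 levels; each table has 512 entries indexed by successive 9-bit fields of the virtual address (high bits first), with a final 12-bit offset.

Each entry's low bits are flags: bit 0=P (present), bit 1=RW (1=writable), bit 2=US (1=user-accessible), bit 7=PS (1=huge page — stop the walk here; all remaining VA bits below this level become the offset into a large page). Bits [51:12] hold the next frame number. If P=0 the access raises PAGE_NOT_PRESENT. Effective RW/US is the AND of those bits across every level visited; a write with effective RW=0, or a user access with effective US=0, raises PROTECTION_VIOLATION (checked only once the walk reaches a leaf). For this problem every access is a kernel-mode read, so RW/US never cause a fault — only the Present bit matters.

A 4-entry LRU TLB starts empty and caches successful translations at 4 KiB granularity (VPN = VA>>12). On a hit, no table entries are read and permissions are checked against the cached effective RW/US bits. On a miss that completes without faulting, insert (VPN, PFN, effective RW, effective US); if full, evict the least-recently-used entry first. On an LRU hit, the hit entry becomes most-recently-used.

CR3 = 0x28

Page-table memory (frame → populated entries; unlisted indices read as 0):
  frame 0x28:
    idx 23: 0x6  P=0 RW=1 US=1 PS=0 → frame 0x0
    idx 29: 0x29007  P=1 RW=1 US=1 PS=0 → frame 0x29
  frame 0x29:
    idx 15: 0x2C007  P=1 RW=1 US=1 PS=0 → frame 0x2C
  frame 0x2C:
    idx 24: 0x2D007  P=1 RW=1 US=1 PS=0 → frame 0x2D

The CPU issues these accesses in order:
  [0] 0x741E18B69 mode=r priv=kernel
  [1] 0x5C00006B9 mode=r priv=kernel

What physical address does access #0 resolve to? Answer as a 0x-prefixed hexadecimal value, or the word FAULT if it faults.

Per-access translation:
#0 VA=0x741E18B69 (r,kernel):
  [0] read 0x28 idx=29: raw=0x29007 flags P=1 W=1 U=1 S=0
  [1] read 0x29 idx=15: raw=0x2C007 flags P=1 W=1 U=1 S=0
  [2] read 0x2C idx=24: raw=0x2D007 flags P=1 W=1 U=1 S=0
  → PA=0x2DB69  (3 entries read)
#1 VA=0x5C00006B9 (r,kernel):
  [0] read 0x28 idx=23: raw=0x6 flags P=0 W=1 U=1 S=0
  ⇒ fault: PAGE_NOT_PRESENT  — 1 lookups

Access #0 PA: 0x2DB69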